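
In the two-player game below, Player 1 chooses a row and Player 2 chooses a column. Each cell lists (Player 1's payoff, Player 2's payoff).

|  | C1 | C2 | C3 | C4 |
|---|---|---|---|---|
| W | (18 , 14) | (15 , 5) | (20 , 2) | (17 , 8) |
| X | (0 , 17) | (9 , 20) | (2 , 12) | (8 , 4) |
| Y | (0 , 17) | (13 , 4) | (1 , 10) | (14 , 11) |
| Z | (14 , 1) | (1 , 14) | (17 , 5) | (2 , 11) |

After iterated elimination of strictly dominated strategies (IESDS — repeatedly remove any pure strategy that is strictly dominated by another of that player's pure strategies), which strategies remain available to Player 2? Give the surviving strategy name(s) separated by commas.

C1

Player 1's strategy X is strictly dominated by W (C1: 18>0, C2: 15>9, C3: 20>2, C4: 17>8) and is removed.
Row Y is eliminated: W beats it against every remaining column (C1: 18>0, C2: 15>13, C3: 20>1, C4: 17>14).
For Player 1, W strictly dominates Z on the remaining columns (C1: 18>14, C2: 15>1, C3: 20>17, C4: 17>2); eliminate Z.
For Player 2, C1 strictly dominates C2 on the remaining rows (W: 14>5); eliminate C2.
Column C3 is eliminated: C1 beats it against every remaining row (W: 14>2).
For Player 2, C1 strictly dominates C4 on the remaining rows (W: 14>8); eliminate C4.
Among the remaining strategies, none is strictly dominated by another pure strategy of the same player, so the elimination stops.
Surviving strategies — Player 1: {W}; Player 2: {C1}.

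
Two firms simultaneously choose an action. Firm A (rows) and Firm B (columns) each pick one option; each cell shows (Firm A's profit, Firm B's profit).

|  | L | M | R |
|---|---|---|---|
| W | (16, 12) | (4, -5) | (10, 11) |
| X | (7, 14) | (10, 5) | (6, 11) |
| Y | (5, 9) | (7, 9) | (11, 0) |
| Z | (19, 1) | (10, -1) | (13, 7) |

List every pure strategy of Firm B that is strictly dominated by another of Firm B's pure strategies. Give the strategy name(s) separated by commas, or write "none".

none

L is not dominated — it holds its own against M at W (12>-5); R at W (12>11).
M is not dominated — it holds its own against L at Y (9=9); R at Y (9>0).
Nothing dominates R: L at Z (7>1); M at W (11>-5).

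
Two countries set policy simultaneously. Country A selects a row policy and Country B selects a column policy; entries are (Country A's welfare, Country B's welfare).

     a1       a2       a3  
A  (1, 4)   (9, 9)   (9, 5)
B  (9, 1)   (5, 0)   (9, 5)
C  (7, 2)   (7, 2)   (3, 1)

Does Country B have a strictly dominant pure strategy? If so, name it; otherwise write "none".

none

a1 fails to dominate a2 at A (4<9).
a2 fails to dominate a1 at B (0<1).
a3 fails to dominate a1 at C (1<2).
No single strategy dominates all the others.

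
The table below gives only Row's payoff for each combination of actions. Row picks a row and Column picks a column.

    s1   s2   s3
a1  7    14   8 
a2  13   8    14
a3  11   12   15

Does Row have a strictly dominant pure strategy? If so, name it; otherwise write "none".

a1 fails to dominate a2 at s1 (7<13).
a2 fails to dominate a1 at s2 (8<14).
a3 fails to dominate a1 at s2 (12<14).
No single strategy dominates all the others.

none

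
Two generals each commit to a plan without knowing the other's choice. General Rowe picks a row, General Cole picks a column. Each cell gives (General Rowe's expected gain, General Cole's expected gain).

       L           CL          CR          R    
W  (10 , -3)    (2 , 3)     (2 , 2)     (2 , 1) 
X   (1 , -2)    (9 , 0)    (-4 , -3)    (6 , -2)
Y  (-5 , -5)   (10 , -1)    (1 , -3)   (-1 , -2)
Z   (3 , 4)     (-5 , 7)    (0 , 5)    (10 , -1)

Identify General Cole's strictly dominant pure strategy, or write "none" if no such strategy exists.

CL

CL vs L: W: 3>-3, X: 0>-2, Y: -1>-5, Z: 7>4.
CL vs CR: W: 3>2, X: 0>-3, Y: -1>-3, Z: 7>5.
CL vs R: W: 3>1, X: 0>-2, Y: -1>-2, Z: 7>-1.
CL strictly beats every other strategy against every opponent action, so it is strictly dominant.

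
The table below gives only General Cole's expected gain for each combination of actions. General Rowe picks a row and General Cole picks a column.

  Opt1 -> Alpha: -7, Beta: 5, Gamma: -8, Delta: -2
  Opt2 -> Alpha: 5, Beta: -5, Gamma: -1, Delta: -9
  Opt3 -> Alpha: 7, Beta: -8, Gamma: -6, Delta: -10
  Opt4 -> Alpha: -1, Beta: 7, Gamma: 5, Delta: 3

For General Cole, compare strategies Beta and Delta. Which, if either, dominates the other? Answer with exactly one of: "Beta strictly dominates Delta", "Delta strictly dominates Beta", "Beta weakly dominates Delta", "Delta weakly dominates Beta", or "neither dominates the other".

Compare Beta to Delta across every action of General Rowe: Opt1: 5>-2, Opt2: -5>-9, Opt3: -8>-10, Opt4: 7>3.
Beta gives a strictly higher payoff against every action of General Rowe, so Beta strictly dominates Delta.

Beta strictly dominates Delta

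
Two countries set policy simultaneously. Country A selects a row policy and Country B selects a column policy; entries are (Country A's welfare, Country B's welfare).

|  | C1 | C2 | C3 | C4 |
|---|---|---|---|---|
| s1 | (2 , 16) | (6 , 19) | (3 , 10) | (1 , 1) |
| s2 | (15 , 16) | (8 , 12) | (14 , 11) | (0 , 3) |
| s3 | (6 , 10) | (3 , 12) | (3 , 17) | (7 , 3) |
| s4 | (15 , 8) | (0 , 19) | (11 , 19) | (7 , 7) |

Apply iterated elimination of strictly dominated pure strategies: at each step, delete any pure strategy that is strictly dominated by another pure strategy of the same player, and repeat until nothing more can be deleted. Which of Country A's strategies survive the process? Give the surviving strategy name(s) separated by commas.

For Country B, C1 strictly dominates C4 on the remaining rows (s1: 16>1, s2: 16>3, s3: 10>3, s4: 8>7); eliminate C4.
Country A's strategy s1 is strictly dominated by s2 (C1: 15>2, C2: 8>6, C3: 14>3) and is removed.
For Country A, s2 strictly dominates s3 on the remaining columns (C1: 15>6, C2: 8>3, C3: 14>3); eliminate s3.
Among the remaining strategies, none is strictly dominated by another pure strategy of the same player, so the elimination stops.
Surviving strategies — Country A: {s2, s4}; Country B: {C1, C2, C3}.

s2, s4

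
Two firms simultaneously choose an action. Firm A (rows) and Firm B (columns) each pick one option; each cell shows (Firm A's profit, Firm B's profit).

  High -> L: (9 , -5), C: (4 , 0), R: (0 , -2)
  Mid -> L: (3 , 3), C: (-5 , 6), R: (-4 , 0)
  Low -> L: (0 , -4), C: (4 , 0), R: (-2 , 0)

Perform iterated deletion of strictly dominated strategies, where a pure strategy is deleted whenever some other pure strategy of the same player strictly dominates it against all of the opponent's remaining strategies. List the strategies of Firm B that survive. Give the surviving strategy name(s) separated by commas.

C, R

For Firm A, High strictly dominates Mid on the remaining columns (L: 9>3, C: 4>-5, R: 0>-4); eliminate Mid.
For Firm B, C strictly dominates L on the remaining rows (High: 0>-5, Low: 0>-4); eliminate L.
Among the remaining strategies, none is strictly dominated by another pure strategy of the same player, so the elimination stops.
Surviving strategies — Firm A: {High, Low}; Firm B: {C, R}.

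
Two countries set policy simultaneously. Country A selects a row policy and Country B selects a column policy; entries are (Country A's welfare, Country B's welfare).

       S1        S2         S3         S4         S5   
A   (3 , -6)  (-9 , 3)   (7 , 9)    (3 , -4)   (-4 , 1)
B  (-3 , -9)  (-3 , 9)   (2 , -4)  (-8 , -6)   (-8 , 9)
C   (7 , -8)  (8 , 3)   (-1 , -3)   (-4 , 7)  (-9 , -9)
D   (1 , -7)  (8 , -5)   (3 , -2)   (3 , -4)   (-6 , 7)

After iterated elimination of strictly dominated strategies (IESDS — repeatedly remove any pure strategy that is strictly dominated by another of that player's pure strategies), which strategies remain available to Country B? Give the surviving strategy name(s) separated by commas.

Country A's strategy B is strictly dominated by D (S1: 1>-3, S2: 8>-3, S3: 3>2, S4: 3>-8, S5: -6>-8) and is removed.
Column S1 is eliminated: S2 beats it against every remaining row (A: 3>-6, C: 3>-8, D: -5>-7).
Among the remaining strategies, none is strictly dominated by another pure strategy of the same player, so the elimination stops.
Surviving strategies — Country A: {A, C, D}; Country B: {S2, S3, S4, S5}.

S2, S3, S4, S5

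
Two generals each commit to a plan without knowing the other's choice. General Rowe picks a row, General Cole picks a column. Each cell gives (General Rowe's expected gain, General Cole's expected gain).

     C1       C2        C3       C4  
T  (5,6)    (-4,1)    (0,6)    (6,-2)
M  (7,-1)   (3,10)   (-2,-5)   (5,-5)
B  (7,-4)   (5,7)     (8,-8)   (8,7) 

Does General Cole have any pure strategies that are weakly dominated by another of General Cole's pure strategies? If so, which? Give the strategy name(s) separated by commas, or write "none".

C3, C4

C1: no other strategy beats it everywhere (C2 at T (6>1); C3 at M (-1>-5); C4 at T (6>-2)).
C2: no other strategy beats it everywhere (C1 at M (10>-1); C3 at M (10>-5); C4 at T (1>-2)).
C3 is weakly dominated by C1 (T: 6=6, M: -1>-5, B: -4>-8).
C4 is weakly dominated by C2 (T: 1>-2, M: 10>-5, B: 7=7).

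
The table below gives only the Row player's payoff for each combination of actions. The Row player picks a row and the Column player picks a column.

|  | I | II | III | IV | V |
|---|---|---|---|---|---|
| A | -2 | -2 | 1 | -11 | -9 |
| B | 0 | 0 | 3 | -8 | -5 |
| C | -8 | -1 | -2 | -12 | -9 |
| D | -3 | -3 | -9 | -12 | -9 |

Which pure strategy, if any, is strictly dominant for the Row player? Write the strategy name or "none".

B

B vs A: I: 0>-2, II: 0>-2, III: 3>1, IV: -8>-11, V: -5>-9.
B vs C: I: 0>-8, II: 0>-1, III: 3>-2, IV: -8>-12, V: -5>-9.
B vs D: I: 0>-3, II: 0>-3, III: 3>-9, IV: -8>-12, V: -5>-9.
B strictly beats every other strategy against every opponent action, so it is strictly dominant.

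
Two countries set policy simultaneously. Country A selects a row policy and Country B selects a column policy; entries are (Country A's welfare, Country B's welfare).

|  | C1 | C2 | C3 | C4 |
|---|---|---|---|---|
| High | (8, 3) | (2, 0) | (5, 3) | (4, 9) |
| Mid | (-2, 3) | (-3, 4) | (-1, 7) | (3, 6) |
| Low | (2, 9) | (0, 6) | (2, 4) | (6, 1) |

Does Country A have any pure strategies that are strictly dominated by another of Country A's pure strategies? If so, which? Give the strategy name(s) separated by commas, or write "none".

Mid

High is not dominated — it holds its own against Mid at C1 (8>-2); Low at C1 (8>2).
Mid: dominated, since High does at least as well everywhere (C1: 8>-2, C2: 2>-3, C3: 5>-1, C4: 4>3).
Nothing dominates Low: High at C4 (6>4); Mid at C1 (2>-2).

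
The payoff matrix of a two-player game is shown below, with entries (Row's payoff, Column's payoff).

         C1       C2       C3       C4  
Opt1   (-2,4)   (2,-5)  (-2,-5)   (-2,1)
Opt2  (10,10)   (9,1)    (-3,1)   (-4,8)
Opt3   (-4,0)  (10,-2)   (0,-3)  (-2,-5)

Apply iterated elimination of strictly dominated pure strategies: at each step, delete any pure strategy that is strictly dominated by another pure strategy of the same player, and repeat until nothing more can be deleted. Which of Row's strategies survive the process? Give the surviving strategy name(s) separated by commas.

Column's strategy C2 is strictly dominated by C1 (Opt1: 4>-5, Opt2: 10>1, Opt3: 0>-2) and is removed.
Column's strategy C3 is strictly dominated by C1 (Opt1: 4>-5, Opt2: 10>1, Opt3: 0>-3) and is removed.
For Column, C1 strictly dominates C4 on the remaining rows (Opt1: 4>1, Opt2: 10>8, Opt3: 0>-5); eliminate C4.
Row Opt1 is eliminated: Opt2 beats it against every remaining column (C1: 10>-2).
Row Opt3 is eliminated: Opt2 beats it against every remaining column (C1: 10>-4).
Among the remaining strategies, none is strictly dominated by another pure strategy of the same player, so the elimination stops.
Surviving strategies — Row: {Opt2}; Column: {C1}.

Opt2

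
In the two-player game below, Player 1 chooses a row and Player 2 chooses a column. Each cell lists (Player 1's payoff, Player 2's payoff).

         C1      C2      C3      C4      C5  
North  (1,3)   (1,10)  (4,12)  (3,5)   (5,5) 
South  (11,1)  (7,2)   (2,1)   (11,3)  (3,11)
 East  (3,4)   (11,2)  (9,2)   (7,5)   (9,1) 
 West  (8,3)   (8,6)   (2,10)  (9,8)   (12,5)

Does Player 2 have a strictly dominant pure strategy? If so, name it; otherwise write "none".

C1 fails to dominate C2 at North (3<10).
C2 fails to dominate C1 at East (2<4).
C3 fails to dominate C1 at South (1=1).
C4 fails to dominate C2 at North (5<10).
C5 fails to dominate C1 at East (1<4).
No single strategy dominates all the others.

none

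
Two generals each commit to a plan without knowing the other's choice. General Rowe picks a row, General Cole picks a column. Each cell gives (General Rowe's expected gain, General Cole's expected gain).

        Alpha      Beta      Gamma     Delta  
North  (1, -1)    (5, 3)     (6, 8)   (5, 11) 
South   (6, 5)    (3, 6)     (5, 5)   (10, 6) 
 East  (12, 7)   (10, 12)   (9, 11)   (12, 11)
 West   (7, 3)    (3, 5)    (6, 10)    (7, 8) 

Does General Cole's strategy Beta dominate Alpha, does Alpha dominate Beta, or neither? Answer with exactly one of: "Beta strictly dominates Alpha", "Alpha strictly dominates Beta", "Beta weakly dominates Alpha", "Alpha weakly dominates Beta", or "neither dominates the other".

Compare Beta to Alpha across each choice by General Rowe: North: 3>-1, South: 6>5, East: 12>7, West: 5>3.
Every comparison favours Beta, so Beta strictly dominates Alpha.

Beta strictly dominates Alpha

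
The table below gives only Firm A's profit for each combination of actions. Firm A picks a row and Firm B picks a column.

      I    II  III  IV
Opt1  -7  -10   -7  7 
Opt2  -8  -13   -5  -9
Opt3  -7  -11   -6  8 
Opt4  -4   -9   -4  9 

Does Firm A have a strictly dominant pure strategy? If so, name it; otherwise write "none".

Opt4 vs Opt1: I: -4>-7, II: -9>-10, III: -4>-7, IV: 9>7.
Opt4 vs Opt2: I: -4>-8, II: -9>-13, III: -4>-5, IV: 9>-9.
Opt4 vs Opt3: I: -4>-7, II: -9>-11, III: -4>-6, IV: 9>8.
Opt4 strictly beats every other strategy against every opponent action, so it is strictly dominant.

Opt4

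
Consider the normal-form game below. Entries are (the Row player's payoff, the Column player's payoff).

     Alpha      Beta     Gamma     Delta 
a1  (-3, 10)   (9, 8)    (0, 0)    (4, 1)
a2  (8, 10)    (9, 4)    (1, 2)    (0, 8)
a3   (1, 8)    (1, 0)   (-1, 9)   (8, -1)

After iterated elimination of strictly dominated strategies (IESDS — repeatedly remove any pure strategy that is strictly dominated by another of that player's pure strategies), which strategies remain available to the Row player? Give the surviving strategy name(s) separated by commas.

The Column player's strategy Beta is strictly dominated by Alpha (a1: 10>8, a2: 10>4, a3: 8>0) and is removed.
Column Delta is eliminated: Alpha beats it against every remaining row (a1: 10>1, a2: 10>8, a3: 8>-1).
Row a1 is eliminated: a2 beats it against every remaining column (Alpha: 8>-3, Gamma: 1>0).
Row a3 is eliminated: a2 beats it against every remaining column (Alpha: 8>1, Gamma: 1>-1).
Column Gamma is eliminated: Alpha beats it against every remaining row (a2: 10>2).
Among the remaining strategies, none is strictly dominated by another pure strategy of the same player, so the elimination stops.
Surviving strategies — the Row player: {a2}; the Column player: {Alpha}.

a2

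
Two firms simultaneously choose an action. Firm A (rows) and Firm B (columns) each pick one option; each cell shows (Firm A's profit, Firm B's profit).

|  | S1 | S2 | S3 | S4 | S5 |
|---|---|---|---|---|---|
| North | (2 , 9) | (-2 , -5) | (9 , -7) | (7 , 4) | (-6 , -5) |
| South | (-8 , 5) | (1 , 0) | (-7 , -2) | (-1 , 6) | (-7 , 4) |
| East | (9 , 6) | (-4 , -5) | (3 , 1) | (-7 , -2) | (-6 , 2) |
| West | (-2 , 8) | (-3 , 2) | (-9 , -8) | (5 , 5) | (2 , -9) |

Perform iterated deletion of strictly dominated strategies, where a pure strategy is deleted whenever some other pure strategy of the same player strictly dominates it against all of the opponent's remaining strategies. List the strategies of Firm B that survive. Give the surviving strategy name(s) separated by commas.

Column S2 is eliminated: S1 beats it against every remaining row (North: 9>-5, South: 5>0, East: 6>-5, West: 8>2).
Row South is eliminated: North beats it against every remaining column (S1: 2>-8, S3: 9>-7, S4: 7>-1, S5: -6>-7).
Firm B's strategy S3 is strictly dominated by S1 (North: 9>-7, East: 6>1, West: 8>-8) and is removed.
Column S4 is eliminated: S1 beats it against every remaining row (North: 9>4, East: 6>-2, West: 8>5).
Column S5 is eliminated: S1 beats it against every remaining row (North: 9>-5, East: 6>2, West: 8>-9).
Row North is eliminated: East beats it against every remaining column (S1: 9>2).
Firm A's strategy West is strictly dominated by East (S1: 9>-2) and is removed.
Among the remaining strategies, none is strictly dominated by another pure strategy of the same player, so the elimination stops.
Surviving strategies — Firm A: {East}; Firm B: {S1}.

S1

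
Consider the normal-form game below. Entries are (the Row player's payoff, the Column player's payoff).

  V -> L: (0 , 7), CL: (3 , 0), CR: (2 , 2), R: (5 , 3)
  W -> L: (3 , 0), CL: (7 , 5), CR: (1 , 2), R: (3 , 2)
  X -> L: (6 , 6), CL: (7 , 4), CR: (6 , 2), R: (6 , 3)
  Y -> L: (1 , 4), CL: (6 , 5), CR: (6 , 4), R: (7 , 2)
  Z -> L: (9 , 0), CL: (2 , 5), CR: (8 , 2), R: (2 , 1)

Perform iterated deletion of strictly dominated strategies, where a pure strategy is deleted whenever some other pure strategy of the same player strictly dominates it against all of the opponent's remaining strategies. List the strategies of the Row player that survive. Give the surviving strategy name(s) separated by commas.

W, X, Z

The Row player's strategy V is strictly dominated by X (L: 6>0, CL: 7>3, CR: 6>2, R: 6>5) and is removed.
Column CR is eliminated: CL beats it against every remaining row (W: 5>2, X: 4>2, Y: 5>4, Z: 5>2).
For the Column player, CL strictly dominates R on the remaining rows (W: 5>2, X: 4>3, Y: 5>2, Z: 5>1); eliminate R.
The Row player's strategy Y is strictly dominated by W (L: 3>1, CL: 7>6) and is removed.
Among the remaining strategies, none is strictly dominated by another pure strategy of the same player, so the elimination stops.
Surviving strategies — the Row player: {W, X, Z}; the Column player: {L, CL}.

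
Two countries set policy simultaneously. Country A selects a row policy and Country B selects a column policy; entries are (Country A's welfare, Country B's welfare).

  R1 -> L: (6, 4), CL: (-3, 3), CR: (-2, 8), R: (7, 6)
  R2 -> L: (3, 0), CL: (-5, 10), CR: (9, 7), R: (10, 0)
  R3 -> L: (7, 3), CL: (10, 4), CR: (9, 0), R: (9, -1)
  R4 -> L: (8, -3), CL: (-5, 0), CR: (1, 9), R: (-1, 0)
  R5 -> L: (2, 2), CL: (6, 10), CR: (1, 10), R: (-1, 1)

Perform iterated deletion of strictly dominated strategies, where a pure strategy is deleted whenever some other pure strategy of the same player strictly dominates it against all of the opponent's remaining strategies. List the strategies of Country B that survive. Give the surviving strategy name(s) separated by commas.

Row R1 is eliminated: R3 beats it against every remaining column (L: 7>6, CL: 10>-3, CR: 9>-2, R: 9>7).
For Country A, R3 strictly dominates R5 on the remaining columns (L: 7>2, CL: 10>6, CR: 9>1, R: 9>-1); eliminate R5.
Column L is eliminated: CL beats it against every remaining row (R2: 10>0, R3: 4>3, R4: 0>-3).
Row R4 is eliminated: R3 beats it against every remaining column (CL: 10>-5, CR: 9>1, R: 9>-1).
Country B's strategy CR is strictly dominated by CL (R2: 10>7, R3: 4>0) and is removed.
For Country B, CL strictly dominates R on the remaining rows (R2: 10>0, R3: 4>-1); eliminate R.
Row R2 is eliminated: R3 beats it against every remaining column (CL: 10>-5).
Among the remaining strategies, none is strictly dominated by another pure strategy of the same player, so the elimination stops.
Surviving strategies — Country A: {R3}; Country B: {CL}.

CL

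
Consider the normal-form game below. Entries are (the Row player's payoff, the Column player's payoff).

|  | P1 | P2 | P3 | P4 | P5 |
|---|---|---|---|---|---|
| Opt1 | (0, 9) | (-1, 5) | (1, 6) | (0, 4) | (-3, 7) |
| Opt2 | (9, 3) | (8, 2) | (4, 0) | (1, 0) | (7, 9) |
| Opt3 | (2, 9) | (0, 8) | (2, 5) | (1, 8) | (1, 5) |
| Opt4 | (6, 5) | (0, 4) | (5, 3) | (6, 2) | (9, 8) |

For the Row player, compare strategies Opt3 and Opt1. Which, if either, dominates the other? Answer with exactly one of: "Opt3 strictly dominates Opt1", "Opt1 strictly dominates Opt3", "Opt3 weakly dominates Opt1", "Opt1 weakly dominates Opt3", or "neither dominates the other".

Opt3 strictly dominates Opt1

Compare Opt3 to Opt1 across each opponent action: P1: 2>0, P2: 0>-1, P3: 2>1, P4: 1>0, P5: 1>-3.
Opt3 gives a strictly higher payoff against each opponent action, so Opt3 strictly dominates Opt1.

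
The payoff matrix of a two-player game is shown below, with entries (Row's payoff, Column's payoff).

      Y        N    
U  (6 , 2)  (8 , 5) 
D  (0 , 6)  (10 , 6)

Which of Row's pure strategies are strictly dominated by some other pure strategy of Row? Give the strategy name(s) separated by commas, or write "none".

none

U: no other strategy beats it everywhere (D at Y (6>0)).
D: no other strategy beats it everywhere (U at N (10>8)).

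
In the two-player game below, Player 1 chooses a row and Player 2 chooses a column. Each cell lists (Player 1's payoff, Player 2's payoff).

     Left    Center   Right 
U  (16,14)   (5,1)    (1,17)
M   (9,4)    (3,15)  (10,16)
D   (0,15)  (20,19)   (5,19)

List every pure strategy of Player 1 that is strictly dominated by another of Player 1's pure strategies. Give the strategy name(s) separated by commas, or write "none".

none

U is not dominated — it holds its own against M at Left (16>9); D at Left (16>0).
Nothing dominates M: U at Right (10>1); D at Left (9>0).
Nothing dominates D: U at Center (20>5); M at Center (20>3).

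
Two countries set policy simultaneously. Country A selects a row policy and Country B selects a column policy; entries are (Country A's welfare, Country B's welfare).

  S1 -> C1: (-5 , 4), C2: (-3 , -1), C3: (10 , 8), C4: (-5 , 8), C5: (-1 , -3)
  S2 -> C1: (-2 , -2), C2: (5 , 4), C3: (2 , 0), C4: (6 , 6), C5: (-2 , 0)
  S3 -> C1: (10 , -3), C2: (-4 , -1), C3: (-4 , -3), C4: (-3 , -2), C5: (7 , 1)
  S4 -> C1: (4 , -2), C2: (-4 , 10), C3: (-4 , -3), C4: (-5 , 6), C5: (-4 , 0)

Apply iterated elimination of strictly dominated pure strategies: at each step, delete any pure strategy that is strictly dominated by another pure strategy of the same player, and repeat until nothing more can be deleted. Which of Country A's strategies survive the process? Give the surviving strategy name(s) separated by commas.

S1, S2, S3

For Country B, C4 strictly dominates C1 on the remaining rows (S1: 8>4, S2: 6>-2, S3: -2>-3, S4: 6>-2); eliminate C1.
Row S4 is eliminated: S2 beats it against every remaining column (C2: 5>-4, C3: 2>-4, C4: 6>-5, C5: -2>-4).
Among the remaining strategies, none is strictly dominated by another pure strategy of the same player, so the elimination stops.
Surviving strategies — Country A: {S1, S2, S3}; Country B: {C2, C3, C4, C5}.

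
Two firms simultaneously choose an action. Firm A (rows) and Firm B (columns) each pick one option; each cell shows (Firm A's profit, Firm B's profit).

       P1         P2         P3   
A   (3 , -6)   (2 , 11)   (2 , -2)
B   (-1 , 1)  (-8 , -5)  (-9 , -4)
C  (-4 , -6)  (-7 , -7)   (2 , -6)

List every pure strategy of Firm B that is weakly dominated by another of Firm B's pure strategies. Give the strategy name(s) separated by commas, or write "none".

Nothing dominates P1: P2 at B (1>-5); P3 at B (1>-4).
Nothing dominates P2: P1 at A (11>-6); P3 at A (11>-2).
P3: no other strategy beats it everywhere (P1 at A (-2>-6); P2 at B (-4>-5)).

none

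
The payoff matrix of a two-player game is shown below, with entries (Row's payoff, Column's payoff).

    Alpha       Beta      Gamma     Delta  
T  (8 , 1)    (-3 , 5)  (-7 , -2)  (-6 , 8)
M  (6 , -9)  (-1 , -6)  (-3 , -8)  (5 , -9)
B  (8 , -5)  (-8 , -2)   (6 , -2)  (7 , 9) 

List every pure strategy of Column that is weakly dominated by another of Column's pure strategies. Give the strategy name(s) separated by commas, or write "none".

Alpha: dominated, since Beta does at least as well everywhere (T: 5>1, M: -6>-9, B: -2>-5).
Beta: no other strategy beats it everywhere (Alpha at T (5>1); Gamma at T (5>-2); Delta at M (-6>-9)).
Gamma: dominated, since Beta does at least as well everywhere (T: 5>-2, M: -6>-8, B: -2=-2).
Delta: no other strategy beats it everywhere (Alpha at T (8>1); Beta at T (8>5); Gamma at T (8>-2)).

Alpha, Gamma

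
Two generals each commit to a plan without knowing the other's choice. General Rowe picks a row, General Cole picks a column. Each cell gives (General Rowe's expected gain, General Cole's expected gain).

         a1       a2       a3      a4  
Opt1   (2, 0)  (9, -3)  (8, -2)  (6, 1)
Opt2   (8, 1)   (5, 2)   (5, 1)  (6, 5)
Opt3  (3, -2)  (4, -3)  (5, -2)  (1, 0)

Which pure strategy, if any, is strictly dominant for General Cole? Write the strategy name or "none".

a4

a4 vs a1: Opt1: 1>0, Opt2: 5>1, Opt3: 0>-2.
a4 vs a2: Opt1: 1>-3, Opt2: 5>2, Opt3: 0>-3.
a4 vs a3: Opt1: 1>-2, Opt2: 5>1, Opt3: 0>-2.
a4 strictly beats every other strategy against every opponent action, so it is strictly dominant.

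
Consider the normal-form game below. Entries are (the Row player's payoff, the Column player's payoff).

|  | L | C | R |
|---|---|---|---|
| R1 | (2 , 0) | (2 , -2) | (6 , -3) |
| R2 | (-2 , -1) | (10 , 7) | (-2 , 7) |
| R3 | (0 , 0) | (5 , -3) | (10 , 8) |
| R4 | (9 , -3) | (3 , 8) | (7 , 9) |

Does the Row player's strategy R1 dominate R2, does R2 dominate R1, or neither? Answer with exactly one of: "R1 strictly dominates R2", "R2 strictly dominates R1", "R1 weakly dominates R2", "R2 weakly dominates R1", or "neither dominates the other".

neither dominates the other

Compare R1 to R2 across every action of the Column player: L: 2>-2, C: 2<10, R: 6>-2.
R1 does better at L, R but worse at C; neither strategy dominates the other.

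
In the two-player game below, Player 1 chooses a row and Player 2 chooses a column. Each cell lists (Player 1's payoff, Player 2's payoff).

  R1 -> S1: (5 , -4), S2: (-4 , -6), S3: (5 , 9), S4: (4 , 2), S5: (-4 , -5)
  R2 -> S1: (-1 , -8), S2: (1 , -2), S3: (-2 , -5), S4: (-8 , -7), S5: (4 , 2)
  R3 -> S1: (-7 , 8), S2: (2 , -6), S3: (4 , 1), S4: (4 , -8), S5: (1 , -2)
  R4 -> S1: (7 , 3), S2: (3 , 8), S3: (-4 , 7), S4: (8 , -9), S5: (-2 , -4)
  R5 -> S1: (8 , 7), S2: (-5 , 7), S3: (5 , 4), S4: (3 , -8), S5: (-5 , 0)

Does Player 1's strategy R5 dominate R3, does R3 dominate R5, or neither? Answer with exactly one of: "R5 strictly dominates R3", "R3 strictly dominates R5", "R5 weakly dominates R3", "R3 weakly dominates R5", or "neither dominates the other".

Compare R5 to R3 across each opponent action: S1: 8>-7, S2: -5<2, S3: 5>4, S4: 3<4, S5: -5<1.
R5 does better at S1, S3 but worse at S2, S4, S5; neither strategy dominates the other.

neither dominates the other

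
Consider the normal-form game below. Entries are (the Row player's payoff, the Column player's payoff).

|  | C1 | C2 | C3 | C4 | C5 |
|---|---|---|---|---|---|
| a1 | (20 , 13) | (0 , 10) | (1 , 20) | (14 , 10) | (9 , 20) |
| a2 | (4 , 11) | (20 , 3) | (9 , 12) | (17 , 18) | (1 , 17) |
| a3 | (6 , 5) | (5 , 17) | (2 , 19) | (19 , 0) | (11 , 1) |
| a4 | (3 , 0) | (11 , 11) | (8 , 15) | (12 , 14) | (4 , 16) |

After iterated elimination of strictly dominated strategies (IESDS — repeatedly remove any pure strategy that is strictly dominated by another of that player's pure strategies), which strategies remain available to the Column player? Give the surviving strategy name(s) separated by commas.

C3, C4, C5

For the Column player, C3 strictly dominates C1 on the remaining rows (a1: 20>13, a2: 12>11, a3: 19>5, a4: 15>0); eliminate C1.
The Row player's strategy a1 is strictly dominated by a3 (C2: 5>0, C3: 2>1, C4: 19>14, C5: 11>9) and is removed.
Column C2 is eliminated: C3 beats it against every remaining row (a2: 12>3, a3: 19>17, a4: 15>11).
Among the remaining strategies, none is strictly dominated by another pure strategy of the same player, so the elimination stops.
Surviving strategies — the Row player: {a2, a3, a4}; the Column player: {C3, C4, C5}.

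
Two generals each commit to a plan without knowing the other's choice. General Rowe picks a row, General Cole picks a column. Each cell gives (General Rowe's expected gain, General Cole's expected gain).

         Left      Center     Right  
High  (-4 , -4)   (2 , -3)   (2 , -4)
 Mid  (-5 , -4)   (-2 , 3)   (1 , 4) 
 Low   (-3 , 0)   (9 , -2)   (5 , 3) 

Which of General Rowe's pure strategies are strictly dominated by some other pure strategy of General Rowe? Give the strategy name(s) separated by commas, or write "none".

Low strictly dominates High — Left: -3>-4, Center: 9>2, Right: 5>2.
Mid: dominated, since High does at least as well everywhere (Left: -4>-5, Center: 2>-2, Right: 2>1).
Low: no other strategy beats it everywhere (High at Left (-3>-4); Mid at Left (-3>-5)).

High, Mid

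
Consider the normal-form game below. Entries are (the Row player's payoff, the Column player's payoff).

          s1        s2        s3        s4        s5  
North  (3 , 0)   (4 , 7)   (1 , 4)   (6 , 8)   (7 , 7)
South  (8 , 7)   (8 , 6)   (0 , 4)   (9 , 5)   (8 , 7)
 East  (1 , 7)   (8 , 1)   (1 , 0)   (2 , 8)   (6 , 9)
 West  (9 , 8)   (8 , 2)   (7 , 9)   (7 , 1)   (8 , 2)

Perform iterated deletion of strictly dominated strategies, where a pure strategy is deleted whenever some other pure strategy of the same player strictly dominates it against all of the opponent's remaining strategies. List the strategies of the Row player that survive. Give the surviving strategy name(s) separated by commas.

For the Row player, West strictly dominates North on the remaining columns (s1: 9>3, s2: 8>4, s3: 7>1, s4: 7>6, s5: 8>7); eliminate North.
The Column player's strategy s2 is strictly dominated by s1 (South: 7>6, East: 7>1, West: 8>2) and is removed.
Row East is eliminated: West beats it against every remaining column (s1: 9>1, s3: 7>1, s4: 7>2, s5: 8>6).
Column s4 is eliminated: s1 beats it against every remaining row (South: 7>5, West: 8>1).
Among the remaining strategies, none is strictly dominated by another pure strategy of the same player, so the elimination stops.
Surviving strategies — the Row player: {South, West}; the Column player: {s1, s3, s5}.

South, West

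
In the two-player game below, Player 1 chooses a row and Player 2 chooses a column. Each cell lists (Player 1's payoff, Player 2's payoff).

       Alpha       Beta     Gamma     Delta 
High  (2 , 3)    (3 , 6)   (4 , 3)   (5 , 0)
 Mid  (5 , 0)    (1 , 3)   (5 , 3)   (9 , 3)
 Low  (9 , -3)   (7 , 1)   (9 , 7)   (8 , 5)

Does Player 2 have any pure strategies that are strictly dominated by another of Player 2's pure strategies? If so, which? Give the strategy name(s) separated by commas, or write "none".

Alpha

Beta strictly dominates Alpha — High: 6>3, Mid: 3>0, Low: 1>-3.
Beta: no other strategy beats it everywhere (Alpha at High (6>3); Gamma at High (6>3); Delta at High (6>0)).
Nothing dominates Gamma: Alpha at High (3=3); Beta at Mid (3=3); Delta at High (3>0).
Delta: no other strategy beats it everywhere (Alpha at Mid (3>0); Beta at Mid (3=3); Gamma at Mid (3=3)).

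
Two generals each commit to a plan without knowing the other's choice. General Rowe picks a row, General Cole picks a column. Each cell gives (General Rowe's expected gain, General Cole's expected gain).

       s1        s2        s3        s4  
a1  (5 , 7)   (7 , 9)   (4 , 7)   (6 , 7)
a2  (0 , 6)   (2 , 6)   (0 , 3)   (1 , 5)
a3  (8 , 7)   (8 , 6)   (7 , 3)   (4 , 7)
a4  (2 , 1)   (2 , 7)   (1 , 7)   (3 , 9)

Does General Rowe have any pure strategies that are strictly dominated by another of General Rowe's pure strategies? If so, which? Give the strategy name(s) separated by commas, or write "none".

a1: no other strategy beats it everywhere (a2 at s1 (5>0); a3 at s4 (6>4); a4 at s1 (5>2)).
a1 strictly dominates a2 — s1: 5>0, s2: 7>2, s3: 4>0, s4: 6>1.
Nothing dominates a3: a1 at s1 (8>5); a2 at s1 (8>0); a4 at s1 (8>2).
a4: dominated, since a1 does at least as well everywhere (s1: 5>2, s2: 7>2, s3: 4>1, s4: 6>3).

a2, a4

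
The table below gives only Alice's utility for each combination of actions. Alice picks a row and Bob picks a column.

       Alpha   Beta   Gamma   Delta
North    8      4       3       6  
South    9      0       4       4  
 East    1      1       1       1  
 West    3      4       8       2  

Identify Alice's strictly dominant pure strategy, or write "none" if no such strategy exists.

North fails to dominate South at Alpha (8<9).
South fails to dominate North at Beta (0<4).
East fails to dominate North at Alpha (1<8).
West fails to dominate North at Alpha (3<8).
No single strategy dominates all the others.

none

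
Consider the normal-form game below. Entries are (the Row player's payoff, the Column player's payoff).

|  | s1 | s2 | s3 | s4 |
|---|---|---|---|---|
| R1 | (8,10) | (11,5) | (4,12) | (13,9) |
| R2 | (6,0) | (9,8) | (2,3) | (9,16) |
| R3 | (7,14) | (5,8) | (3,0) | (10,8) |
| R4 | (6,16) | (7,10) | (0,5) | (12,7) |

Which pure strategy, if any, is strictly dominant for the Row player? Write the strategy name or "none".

R1 vs R2: s1: 8>6, s2: 11>9, s3: 4>2, s4: 13>9.
R1 vs R3: s1: 8>7, s2: 11>5, s3: 4>3, s4: 13>10.
R1 vs R4: s1: 8>6, s2: 11>7, s3: 4>0, s4: 13>12.
R1 strictly beats every other strategy against every opponent action, so it is strictly dominant.

R1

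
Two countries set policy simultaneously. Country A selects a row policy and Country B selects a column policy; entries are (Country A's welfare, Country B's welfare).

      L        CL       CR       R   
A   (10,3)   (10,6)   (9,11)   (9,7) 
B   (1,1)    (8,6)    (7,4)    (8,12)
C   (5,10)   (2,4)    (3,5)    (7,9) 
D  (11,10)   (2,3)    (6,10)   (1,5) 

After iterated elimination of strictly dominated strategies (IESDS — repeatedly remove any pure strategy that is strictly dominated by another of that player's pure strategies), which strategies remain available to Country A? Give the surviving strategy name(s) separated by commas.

A, D

For Country A, A strictly dominates B on the remaining columns (L: 10>1, CL: 10>8, CR: 9>7, R: 9>8); eliminate B.
For Country A, A strictly dominates C on the remaining columns (L: 10>5, CL: 10>2, CR: 9>3, R: 9>7); eliminate C.
Column CL is eliminated: CR beats it against every remaining row (A: 11>6, D: 10>3).
Column R is eliminated: CR beats it against every remaining row (A: 11>7, D: 10>5).
Among the remaining strategies, none is strictly dominated by another pure strategy of the same player, so the elimination stops.
Surviving strategies — Country A: {A, D}; Country B: {L, CR}.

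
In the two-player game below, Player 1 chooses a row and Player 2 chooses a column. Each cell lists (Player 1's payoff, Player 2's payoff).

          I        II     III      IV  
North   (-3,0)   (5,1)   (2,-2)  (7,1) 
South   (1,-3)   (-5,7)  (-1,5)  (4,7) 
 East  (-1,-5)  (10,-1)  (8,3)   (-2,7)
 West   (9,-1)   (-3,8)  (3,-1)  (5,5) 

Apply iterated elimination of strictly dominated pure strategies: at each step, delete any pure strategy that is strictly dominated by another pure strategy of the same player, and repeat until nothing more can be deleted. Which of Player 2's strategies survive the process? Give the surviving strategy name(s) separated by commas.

Player 1's strategy South is strictly dominated by West (I: 9>1, II: -3>-5, III: 3>-1, IV: 5>4) and is removed.
Column I is eliminated: II beats it against every remaining row (North: 1>0, East: -1>-5, West: 8>-1).
Column III is eliminated: IV beats it against every remaining row (North: 1>-2, East: 7>3, West: 5>-1).
Row West is eliminated: North beats it against every remaining column (II: 5>-3, IV: 7>5).
Among the remaining strategies, none is strictly dominated by another pure strategy of the same player, so the elimination stops.
Surviving strategies — Player 1: {North, East}; Player 2: {II, IV}.

II, IV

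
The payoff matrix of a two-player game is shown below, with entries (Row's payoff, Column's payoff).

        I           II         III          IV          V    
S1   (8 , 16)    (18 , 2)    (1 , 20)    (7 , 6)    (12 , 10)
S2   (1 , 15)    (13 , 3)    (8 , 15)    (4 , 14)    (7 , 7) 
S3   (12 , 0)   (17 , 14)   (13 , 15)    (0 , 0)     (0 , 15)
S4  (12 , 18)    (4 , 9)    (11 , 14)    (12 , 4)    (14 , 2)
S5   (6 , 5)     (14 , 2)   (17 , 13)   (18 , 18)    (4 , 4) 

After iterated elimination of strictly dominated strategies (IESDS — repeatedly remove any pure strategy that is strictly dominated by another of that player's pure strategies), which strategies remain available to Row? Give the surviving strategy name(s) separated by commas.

S3, S4, S5

Column's strategy II is strictly dominated by III (S1: 20>2, S2: 15>3, S3: 15>14, S4: 14>9, S5: 13>2) and is removed.
Row S1 is eliminated: S4 beats it against every remaining column (I: 12>8, III: 11>1, IV: 12>7, V: 14>12).
Row S2 is eliminated: S4 beats it against every remaining column (I: 12>1, III: 11>8, IV: 12>4, V: 14>7).
Among the remaining strategies, none is strictly dominated by another pure strategy of the same player, so the elimination stops.
Surviving strategies — Row: {S3, S4, S5}; Column: {I, III, IV, V}.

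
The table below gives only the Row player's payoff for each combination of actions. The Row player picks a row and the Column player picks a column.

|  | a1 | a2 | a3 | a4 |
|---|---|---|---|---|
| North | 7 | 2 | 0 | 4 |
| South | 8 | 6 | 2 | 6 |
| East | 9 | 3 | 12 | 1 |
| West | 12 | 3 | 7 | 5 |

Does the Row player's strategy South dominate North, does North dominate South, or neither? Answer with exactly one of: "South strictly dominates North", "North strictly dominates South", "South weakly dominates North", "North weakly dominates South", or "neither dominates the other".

South's payoffs vs North's, by the Column player's action — a1: 8>7, a2: 6>2, a3: 2>0, a4: 6>4.
South gives a strictly higher payoff against each choice by the Column player, so South strictly dominates North.

South strictly dominates North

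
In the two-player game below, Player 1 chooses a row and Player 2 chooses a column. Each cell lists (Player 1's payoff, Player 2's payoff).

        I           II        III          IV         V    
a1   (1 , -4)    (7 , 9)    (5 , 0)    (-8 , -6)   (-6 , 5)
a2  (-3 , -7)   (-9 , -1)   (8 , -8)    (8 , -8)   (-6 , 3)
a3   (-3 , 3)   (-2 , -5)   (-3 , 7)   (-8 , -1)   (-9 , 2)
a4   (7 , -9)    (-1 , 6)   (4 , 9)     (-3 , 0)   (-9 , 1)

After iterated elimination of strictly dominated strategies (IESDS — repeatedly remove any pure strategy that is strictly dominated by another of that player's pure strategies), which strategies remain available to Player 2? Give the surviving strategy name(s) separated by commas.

For Player 2, V strictly dominates IV on the remaining rows (a1: 5>-6, a2: 3>-8, a3: 2>-1, a4: 1>0); eliminate IV.
Row a3 is eliminated: a1 beats it against every remaining column (I: 1>-3, II: 7>-2, III: 5>-3, V: -6>-9).
Column I is eliminated: II beats it against every remaining row (a1: 9>-4, a2: -1>-7, a4: 6>-9).
Player 1's strategy a4 is strictly dominated by a1 (II: 7>-1, III: 5>4, V: -6>-9) and is removed.
Column III is eliminated: II beats it against every remaining row (a1: 9>0, a2: -1>-8).
Among the remaining strategies, none is strictly dominated by another pure strategy of the same player, so the elimination stops.
Surviving strategies — Player 1: {a1, a2}; Player 2: {II, V}.

II, V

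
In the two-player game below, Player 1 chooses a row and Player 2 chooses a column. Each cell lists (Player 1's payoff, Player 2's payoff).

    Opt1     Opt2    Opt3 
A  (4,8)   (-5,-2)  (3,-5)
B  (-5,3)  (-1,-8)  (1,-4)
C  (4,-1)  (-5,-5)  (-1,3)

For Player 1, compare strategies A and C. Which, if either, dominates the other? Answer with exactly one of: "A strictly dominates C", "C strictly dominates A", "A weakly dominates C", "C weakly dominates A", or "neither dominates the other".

A weakly dominates C

Compare A to C across each choice by Player 2: Opt1: 4=4, Opt2: -5=-5, Opt3: 3>-1.
A is at least as good everywhere and strictly better somewhere (tied only at Opt1, Opt2), so A weakly but not strictly dominates C.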